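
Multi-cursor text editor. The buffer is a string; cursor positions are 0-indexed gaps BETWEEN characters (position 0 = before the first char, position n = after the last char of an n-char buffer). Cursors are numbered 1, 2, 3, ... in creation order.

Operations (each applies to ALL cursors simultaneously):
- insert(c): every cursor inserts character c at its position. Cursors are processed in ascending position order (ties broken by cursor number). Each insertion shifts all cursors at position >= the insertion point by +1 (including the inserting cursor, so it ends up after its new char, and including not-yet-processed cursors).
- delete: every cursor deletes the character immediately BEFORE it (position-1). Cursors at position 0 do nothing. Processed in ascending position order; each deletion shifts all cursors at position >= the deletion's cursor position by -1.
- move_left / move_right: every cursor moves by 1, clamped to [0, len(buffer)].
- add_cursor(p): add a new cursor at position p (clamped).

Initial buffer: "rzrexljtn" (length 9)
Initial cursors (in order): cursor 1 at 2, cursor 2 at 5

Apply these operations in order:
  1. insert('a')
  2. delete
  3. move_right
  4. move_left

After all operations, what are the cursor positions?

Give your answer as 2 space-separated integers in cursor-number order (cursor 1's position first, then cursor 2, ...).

After op 1 (insert('a')): buffer="rzarexaljtn" (len 11), cursors c1@3 c2@7, authorship ..1...2....
After op 2 (delete): buffer="rzrexljtn" (len 9), cursors c1@2 c2@5, authorship .........
After op 3 (move_right): buffer="rzrexljtn" (len 9), cursors c1@3 c2@6, authorship .........
After op 4 (move_left): buffer="rzrexljtn" (len 9), cursors c1@2 c2@5, authorship .........

Answer: 2 5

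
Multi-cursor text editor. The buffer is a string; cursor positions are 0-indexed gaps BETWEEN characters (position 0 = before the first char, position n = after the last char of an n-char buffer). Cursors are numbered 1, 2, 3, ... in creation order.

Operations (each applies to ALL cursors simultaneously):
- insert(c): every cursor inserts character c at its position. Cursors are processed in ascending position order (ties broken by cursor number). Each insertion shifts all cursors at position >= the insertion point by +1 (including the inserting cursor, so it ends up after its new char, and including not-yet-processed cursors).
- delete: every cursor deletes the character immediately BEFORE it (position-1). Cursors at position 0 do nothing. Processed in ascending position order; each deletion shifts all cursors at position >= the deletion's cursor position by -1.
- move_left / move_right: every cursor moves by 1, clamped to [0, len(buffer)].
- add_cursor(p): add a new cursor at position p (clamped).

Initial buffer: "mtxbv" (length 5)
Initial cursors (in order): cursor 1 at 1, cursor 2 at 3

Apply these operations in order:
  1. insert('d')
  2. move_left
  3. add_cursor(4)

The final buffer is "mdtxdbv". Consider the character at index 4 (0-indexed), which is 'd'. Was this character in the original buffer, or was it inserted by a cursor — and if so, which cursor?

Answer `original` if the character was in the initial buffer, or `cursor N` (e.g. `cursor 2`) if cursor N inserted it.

After op 1 (insert('d')): buffer="mdtxdbv" (len 7), cursors c1@2 c2@5, authorship .1..2..
After op 2 (move_left): buffer="mdtxdbv" (len 7), cursors c1@1 c2@4, authorship .1..2..
After op 3 (add_cursor(4)): buffer="mdtxdbv" (len 7), cursors c1@1 c2@4 c3@4, authorship .1..2..
Authorship (.=original, N=cursor N): . 1 . . 2 . .
Index 4: author = 2

Answer: cursor 2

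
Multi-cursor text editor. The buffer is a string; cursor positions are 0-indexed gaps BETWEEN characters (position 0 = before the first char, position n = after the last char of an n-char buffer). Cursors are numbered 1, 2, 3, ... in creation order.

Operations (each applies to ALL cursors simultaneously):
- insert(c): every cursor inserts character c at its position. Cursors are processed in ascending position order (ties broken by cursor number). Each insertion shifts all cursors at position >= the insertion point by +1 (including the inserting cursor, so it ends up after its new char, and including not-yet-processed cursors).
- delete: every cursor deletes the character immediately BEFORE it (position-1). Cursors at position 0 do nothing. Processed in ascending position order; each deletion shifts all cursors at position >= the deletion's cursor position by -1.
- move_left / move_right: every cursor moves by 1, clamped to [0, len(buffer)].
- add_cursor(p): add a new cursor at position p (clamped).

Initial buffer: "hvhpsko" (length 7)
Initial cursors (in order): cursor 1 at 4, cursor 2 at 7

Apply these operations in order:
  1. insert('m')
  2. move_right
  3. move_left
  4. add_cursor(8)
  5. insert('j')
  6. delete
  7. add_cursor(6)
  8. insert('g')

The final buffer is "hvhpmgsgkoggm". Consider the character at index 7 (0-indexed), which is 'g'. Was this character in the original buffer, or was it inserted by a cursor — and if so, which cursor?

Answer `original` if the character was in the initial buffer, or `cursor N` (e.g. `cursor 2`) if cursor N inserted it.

Answer: cursor 4

Derivation:
After op 1 (insert('m')): buffer="hvhpmskom" (len 9), cursors c1@5 c2@9, authorship ....1...2
After op 2 (move_right): buffer="hvhpmskom" (len 9), cursors c1@6 c2@9, authorship ....1...2
After op 3 (move_left): buffer="hvhpmskom" (len 9), cursors c1@5 c2@8, authorship ....1...2
After op 4 (add_cursor(8)): buffer="hvhpmskom" (len 9), cursors c1@5 c2@8 c3@8, authorship ....1...2
After op 5 (insert('j')): buffer="hvhpmjskojjm" (len 12), cursors c1@6 c2@11 c3@11, authorship ....11...232
After op 6 (delete): buffer="hvhpmskom" (len 9), cursors c1@5 c2@8 c3@8, authorship ....1...2
After op 7 (add_cursor(6)): buffer="hvhpmskom" (len 9), cursors c1@5 c4@6 c2@8 c3@8, authorship ....1...2
After op 8 (insert('g')): buffer="hvhpmgsgkoggm" (len 13), cursors c1@6 c4@8 c2@12 c3@12, authorship ....11.4..232
Authorship (.=original, N=cursor N): . . . . 1 1 . 4 . . 2 3 2
Index 7: author = 4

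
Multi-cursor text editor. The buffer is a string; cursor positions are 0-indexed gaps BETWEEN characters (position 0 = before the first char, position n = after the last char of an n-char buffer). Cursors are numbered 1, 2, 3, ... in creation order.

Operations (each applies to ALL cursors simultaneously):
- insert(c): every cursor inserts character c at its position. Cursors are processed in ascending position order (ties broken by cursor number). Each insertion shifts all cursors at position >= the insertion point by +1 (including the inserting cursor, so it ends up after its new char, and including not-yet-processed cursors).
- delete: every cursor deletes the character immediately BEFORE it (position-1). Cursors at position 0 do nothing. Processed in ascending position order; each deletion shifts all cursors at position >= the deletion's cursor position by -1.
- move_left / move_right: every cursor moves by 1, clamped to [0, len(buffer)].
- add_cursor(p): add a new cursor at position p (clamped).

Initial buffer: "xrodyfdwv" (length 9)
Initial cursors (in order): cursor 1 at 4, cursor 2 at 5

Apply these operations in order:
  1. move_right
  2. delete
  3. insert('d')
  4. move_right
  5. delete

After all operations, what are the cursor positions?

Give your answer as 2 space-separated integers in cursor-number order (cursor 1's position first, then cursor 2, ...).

Answer: 5 5

Derivation:
After op 1 (move_right): buffer="xrodyfdwv" (len 9), cursors c1@5 c2@6, authorship .........
After op 2 (delete): buffer="xroddwv" (len 7), cursors c1@4 c2@4, authorship .......
After op 3 (insert('d')): buffer="xroddddwv" (len 9), cursors c1@6 c2@6, authorship ....12...
After op 4 (move_right): buffer="xroddddwv" (len 9), cursors c1@7 c2@7, authorship ....12...
After op 5 (delete): buffer="xroddwv" (len 7), cursors c1@5 c2@5, authorship ....1..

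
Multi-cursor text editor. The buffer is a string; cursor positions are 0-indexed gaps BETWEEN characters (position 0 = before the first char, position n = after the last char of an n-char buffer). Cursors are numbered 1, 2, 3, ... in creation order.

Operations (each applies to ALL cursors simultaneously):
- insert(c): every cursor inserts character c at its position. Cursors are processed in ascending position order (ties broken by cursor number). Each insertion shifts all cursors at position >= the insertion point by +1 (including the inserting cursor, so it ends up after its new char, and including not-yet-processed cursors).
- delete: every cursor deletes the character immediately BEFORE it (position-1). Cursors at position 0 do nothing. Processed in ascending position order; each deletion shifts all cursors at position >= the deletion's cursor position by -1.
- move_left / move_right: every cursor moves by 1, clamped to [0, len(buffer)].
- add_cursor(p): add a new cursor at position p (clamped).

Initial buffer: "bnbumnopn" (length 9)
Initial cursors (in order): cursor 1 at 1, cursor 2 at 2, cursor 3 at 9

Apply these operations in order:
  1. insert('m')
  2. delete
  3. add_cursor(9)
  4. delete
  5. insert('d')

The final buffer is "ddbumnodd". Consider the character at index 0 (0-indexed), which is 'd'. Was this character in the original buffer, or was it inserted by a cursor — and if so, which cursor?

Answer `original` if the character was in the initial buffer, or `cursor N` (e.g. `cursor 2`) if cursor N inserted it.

After op 1 (insert('m')): buffer="bmnmbumnopnm" (len 12), cursors c1@2 c2@4 c3@12, authorship .1.2.......3
After op 2 (delete): buffer="bnbumnopn" (len 9), cursors c1@1 c2@2 c3@9, authorship .........
After op 3 (add_cursor(9)): buffer="bnbumnopn" (len 9), cursors c1@1 c2@2 c3@9 c4@9, authorship .........
After op 4 (delete): buffer="bumno" (len 5), cursors c1@0 c2@0 c3@5 c4@5, authorship .....
After op 5 (insert('d')): buffer="ddbumnodd" (len 9), cursors c1@2 c2@2 c3@9 c4@9, authorship 12.....34
Authorship (.=original, N=cursor N): 1 2 . . . . . 3 4
Index 0: author = 1

Answer: cursor 1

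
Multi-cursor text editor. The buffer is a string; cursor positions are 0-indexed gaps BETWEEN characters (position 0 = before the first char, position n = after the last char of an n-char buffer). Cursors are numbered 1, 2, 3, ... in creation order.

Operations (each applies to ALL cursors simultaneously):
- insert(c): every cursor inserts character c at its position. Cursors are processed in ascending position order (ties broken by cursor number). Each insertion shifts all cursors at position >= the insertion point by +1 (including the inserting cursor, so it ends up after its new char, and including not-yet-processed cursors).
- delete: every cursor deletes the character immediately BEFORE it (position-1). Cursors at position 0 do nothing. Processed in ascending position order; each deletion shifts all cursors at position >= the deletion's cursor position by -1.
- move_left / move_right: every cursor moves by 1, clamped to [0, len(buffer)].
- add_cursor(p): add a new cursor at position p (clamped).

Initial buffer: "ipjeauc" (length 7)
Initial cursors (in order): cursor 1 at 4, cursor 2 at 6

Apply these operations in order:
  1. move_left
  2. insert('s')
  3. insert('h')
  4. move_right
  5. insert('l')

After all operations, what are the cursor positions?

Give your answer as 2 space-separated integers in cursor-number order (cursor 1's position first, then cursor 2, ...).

Answer: 7 12

Derivation:
After op 1 (move_left): buffer="ipjeauc" (len 7), cursors c1@3 c2@5, authorship .......
After op 2 (insert('s')): buffer="ipjseasuc" (len 9), cursors c1@4 c2@7, authorship ...1..2..
After op 3 (insert('h')): buffer="ipjsheashuc" (len 11), cursors c1@5 c2@9, authorship ...11..22..
After op 4 (move_right): buffer="ipjsheashuc" (len 11), cursors c1@6 c2@10, authorship ...11..22..
After op 5 (insert('l')): buffer="ipjshelashulc" (len 13), cursors c1@7 c2@12, authorship ...11.1.22.2.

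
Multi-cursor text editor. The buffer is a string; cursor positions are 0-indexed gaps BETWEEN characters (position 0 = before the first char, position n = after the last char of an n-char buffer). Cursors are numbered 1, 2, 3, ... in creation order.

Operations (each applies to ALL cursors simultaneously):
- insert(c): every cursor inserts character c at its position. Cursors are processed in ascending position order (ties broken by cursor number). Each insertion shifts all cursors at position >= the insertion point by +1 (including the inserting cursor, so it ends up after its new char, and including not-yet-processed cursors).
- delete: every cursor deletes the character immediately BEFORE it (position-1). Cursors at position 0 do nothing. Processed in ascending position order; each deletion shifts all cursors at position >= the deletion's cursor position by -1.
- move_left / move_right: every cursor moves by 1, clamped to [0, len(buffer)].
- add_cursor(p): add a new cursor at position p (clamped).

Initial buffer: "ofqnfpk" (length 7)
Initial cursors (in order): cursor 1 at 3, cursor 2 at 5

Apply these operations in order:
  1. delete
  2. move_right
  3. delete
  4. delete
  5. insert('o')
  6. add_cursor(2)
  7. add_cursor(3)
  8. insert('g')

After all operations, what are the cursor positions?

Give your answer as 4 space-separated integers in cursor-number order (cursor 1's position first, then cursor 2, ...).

Answer: 5 5 5 7

Derivation:
After op 1 (delete): buffer="ofnpk" (len 5), cursors c1@2 c2@3, authorship .....
After op 2 (move_right): buffer="ofnpk" (len 5), cursors c1@3 c2@4, authorship .....
After op 3 (delete): buffer="ofk" (len 3), cursors c1@2 c2@2, authorship ...
After op 4 (delete): buffer="k" (len 1), cursors c1@0 c2@0, authorship .
After op 5 (insert('o')): buffer="ook" (len 3), cursors c1@2 c2@2, authorship 12.
After op 6 (add_cursor(2)): buffer="ook" (len 3), cursors c1@2 c2@2 c3@2, authorship 12.
After op 7 (add_cursor(3)): buffer="ook" (len 3), cursors c1@2 c2@2 c3@2 c4@3, authorship 12.
After op 8 (insert('g')): buffer="oogggkg" (len 7), cursors c1@5 c2@5 c3@5 c4@7, authorship 12123.4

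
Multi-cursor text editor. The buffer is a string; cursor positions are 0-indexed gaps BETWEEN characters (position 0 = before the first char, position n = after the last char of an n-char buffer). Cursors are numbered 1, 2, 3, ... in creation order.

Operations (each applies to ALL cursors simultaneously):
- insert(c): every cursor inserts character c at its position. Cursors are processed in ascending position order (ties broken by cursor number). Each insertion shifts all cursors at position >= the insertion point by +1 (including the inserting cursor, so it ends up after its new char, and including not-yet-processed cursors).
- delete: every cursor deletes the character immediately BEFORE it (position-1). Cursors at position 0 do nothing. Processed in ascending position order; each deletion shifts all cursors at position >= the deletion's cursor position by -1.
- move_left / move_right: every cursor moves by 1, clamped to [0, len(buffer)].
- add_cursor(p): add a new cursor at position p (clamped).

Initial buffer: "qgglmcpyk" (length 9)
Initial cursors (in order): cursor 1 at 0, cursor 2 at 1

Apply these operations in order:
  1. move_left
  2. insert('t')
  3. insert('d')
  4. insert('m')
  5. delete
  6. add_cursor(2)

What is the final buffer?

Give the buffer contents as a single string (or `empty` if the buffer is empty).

Answer: ttddqgglmcpyk

Derivation:
After op 1 (move_left): buffer="qgglmcpyk" (len 9), cursors c1@0 c2@0, authorship .........
After op 2 (insert('t')): buffer="ttqgglmcpyk" (len 11), cursors c1@2 c2@2, authorship 12.........
After op 3 (insert('d')): buffer="ttddqgglmcpyk" (len 13), cursors c1@4 c2@4, authorship 1212.........
After op 4 (insert('m')): buffer="ttddmmqgglmcpyk" (len 15), cursors c1@6 c2@6, authorship 121212.........
After op 5 (delete): buffer="ttddqgglmcpyk" (len 13), cursors c1@4 c2@4, authorship 1212.........
After op 6 (add_cursor(2)): buffer="ttddqgglmcpyk" (len 13), cursors c3@2 c1@4 c2@4, authorship 1212.........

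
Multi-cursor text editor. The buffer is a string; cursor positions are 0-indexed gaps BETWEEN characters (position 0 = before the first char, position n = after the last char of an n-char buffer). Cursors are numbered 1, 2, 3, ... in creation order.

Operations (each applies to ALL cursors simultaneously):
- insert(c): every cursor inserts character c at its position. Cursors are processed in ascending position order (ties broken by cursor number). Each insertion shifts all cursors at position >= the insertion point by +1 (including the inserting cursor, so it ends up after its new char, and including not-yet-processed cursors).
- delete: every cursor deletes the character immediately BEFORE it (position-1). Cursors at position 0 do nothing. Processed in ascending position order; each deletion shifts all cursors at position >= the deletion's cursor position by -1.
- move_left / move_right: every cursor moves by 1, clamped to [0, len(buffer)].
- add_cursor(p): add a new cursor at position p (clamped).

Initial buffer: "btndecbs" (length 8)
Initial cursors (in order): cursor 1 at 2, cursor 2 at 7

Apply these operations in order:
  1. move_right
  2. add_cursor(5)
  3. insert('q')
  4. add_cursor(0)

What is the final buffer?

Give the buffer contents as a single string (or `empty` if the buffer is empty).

After op 1 (move_right): buffer="btndecbs" (len 8), cursors c1@3 c2@8, authorship ........
After op 2 (add_cursor(5)): buffer="btndecbs" (len 8), cursors c1@3 c3@5 c2@8, authorship ........
After op 3 (insert('q')): buffer="btnqdeqcbsq" (len 11), cursors c1@4 c3@7 c2@11, authorship ...1..3...2
After op 4 (add_cursor(0)): buffer="btnqdeqcbsq" (len 11), cursors c4@0 c1@4 c3@7 c2@11, authorship ...1..3...2

Answer: btnqdeqcbsq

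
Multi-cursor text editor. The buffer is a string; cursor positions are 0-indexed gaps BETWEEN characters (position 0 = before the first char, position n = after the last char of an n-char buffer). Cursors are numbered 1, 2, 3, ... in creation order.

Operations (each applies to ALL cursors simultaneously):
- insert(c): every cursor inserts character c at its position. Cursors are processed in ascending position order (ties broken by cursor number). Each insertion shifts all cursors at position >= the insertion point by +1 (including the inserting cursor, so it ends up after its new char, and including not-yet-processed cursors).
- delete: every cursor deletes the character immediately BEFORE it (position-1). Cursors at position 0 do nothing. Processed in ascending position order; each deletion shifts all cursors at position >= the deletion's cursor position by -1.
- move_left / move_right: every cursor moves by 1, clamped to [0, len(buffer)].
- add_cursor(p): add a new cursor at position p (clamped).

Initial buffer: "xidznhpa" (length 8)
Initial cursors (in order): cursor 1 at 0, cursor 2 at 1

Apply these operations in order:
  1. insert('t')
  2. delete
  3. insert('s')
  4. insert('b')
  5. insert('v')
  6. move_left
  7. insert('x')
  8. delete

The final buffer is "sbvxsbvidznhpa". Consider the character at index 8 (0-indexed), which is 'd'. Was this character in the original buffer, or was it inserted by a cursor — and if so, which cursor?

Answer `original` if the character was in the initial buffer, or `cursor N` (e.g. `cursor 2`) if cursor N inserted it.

After op 1 (insert('t')): buffer="txtidznhpa" (len 10), cursors c1@1 c2@3, authorship 1.2.......
After op 2 (delete): buffer="xidznhpa" (len 8), cursors c1@0 c2@1, authorship ........
After op 3 (insert('s')): buffer="sxsidznhpa" (len 10), cursors c1@1 c2@3, authorship 1.2.......
After op 4 (insert('b')): buffer="sbxsbidznhpa" (len 12), cursors c1@2 c2@5, authorship 11.22.......
After op 5 (insert('v')): buffer="sbvxsbvidznhpa" (len 14), cursors c1@3 c2@7, authorship 111.222.......
After op 6 (move_left): buffer="sbvxsbvidznhpa" (len 14), cursors c1@2 c2@6, authorship 111.222.......
After op 7 (insert('x')): buffer="sbxvxsbxvidznhpa" (len 16), cursors c1@3 c2@8, authorship 1111.2222.......
After op 8 (delete): buffer="sbvxsbvidznhpa" (len 14), cursors c1@2 c2@6, authorship 111.222.......
Authorship (.=original, N=cursor N): 1 1 1 . 2 2 2 . . . . . . .
Index 8: author = original

Answer: original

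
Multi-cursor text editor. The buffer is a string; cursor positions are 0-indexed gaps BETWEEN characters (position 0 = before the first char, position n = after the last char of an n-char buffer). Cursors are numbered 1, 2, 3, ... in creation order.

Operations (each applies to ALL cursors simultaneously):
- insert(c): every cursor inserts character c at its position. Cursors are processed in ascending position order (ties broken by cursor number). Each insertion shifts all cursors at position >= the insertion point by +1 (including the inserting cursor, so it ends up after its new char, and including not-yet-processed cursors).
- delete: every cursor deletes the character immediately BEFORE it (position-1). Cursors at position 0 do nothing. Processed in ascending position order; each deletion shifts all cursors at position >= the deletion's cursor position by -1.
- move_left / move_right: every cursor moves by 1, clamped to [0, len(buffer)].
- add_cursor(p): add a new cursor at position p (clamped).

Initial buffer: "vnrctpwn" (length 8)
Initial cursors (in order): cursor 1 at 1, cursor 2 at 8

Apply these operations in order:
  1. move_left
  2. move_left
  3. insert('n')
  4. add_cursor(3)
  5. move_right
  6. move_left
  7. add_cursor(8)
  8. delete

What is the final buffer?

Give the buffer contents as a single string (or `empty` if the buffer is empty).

Answer: vrctwn

Derivation:
After op 1 (move_left): buffer="vnrctpwn" (len 8), cursors c1@0 c2@7, authorship ........
After op 2 (move_left): buffer="vnrctpwn" (len 8), cursors c1@0 c2@6, authorship ........
After op 3 (insert('n')): buffer="nvnrctpnwn" (len 10), cursors c1@1 c2@8, authorship 1......2..
After op 4 (add_cursor(3)): buffer="nvnrctpnwn" (len 10), cursors c1@1 c3@3 c2@8, authorship 1......2..
After op 5 (move_right): buffer="nvnrctpnwn" (len 10), cursors c1@2 c3@4 c2@9, authorship 1......2..
After op 6 (move_left): buffer="nvnrctpnwn" (len 10), cursors c1@1 c3@3 c2@8, authorship 1......2..
After op 7 (add_cursor(8)): buffer="nvnrctpnwn" (len 10), cursors c1@1 c3@3 c2@8 c4@8, authorship 1......2..
After op 8 (delete): buffer="vrctwn" (len 6), cursors c1@0 c3@1 c2@4 c4@4, authorship ......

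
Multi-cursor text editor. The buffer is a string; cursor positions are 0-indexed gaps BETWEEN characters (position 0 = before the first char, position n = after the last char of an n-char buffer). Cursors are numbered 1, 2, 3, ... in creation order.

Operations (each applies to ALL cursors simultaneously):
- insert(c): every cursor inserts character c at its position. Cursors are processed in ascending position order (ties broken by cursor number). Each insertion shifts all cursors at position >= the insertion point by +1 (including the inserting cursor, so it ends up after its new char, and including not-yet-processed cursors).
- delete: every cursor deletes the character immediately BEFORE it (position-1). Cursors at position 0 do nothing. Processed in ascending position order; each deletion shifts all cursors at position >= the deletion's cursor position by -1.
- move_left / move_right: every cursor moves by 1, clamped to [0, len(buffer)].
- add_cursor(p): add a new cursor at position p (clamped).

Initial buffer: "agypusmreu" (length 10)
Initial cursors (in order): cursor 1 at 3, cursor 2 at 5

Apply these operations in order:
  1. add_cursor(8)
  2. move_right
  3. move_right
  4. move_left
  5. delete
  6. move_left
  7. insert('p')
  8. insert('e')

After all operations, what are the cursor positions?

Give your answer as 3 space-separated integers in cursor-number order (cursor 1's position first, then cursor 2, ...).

Answer: 4 7 11

Derivation:
After op 1 (add_cursor(8)): buffer="agypusmreu" (len 10), cursors c1@3 c2@5 c3@8, authorship ..........
After op 2 (move_right): buffer="agypusmreu" (len 10), cursors c1@4 c2@6 c3@9, authorship ..........
After op 3 (move_right): buffer="agypusmreu" (len 10), cursors c1@5 c2@7 c3@10, authorship ..........
After op 4 (move_left): buffer="agypusmreu" (len 10), cursors c1@4 c2@6 c3@9, authorship ..........
After op 5 (delete): buffer="agyumru" (len 7), cursors c1@3 c2@4 c3@6, authorship .......
After op 6 (move_left): buffer="agyumru" (len 7), cursors c1@2 c2@3 c3@5, authorship .......
After op 7 (insert('p')): buffer="agpypumpru" (len 10), cursors c1@3 c2@5 c3@8, authorship ..1.2..3..
After op 8 (insert('e')): buffer="agpeypeumperu" (len 13), cursors c1@4 c2@7 c3@11, authorship ..11.22..33..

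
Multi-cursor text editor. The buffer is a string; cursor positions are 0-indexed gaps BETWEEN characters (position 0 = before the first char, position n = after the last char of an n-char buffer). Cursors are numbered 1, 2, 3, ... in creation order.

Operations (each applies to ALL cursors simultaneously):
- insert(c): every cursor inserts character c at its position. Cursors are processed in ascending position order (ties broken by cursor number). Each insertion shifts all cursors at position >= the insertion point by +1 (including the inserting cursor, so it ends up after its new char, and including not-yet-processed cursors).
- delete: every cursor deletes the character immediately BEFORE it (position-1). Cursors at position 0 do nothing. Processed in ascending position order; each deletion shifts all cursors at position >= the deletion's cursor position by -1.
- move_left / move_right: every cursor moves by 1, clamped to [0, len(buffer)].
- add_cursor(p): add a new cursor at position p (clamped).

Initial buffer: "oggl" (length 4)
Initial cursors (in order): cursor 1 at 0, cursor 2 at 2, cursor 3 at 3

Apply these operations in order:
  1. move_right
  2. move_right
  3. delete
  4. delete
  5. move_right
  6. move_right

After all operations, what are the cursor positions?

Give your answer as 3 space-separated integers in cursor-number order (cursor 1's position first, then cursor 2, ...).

After op 1 (move_right): buffer="oggl" (len 4), cursors c1@1 c2@3 c3@4, authorship ....
After op 2 (move_right): buffer="oggl" (len 4), cursors c1@2 c2@4 c3@4, authorship ....
After op 3 (delete): buffer="o" (len 1), cursors c1@1 c2@1 c3@1, authorship .
After op 4 (delete): buffer="" (len 0), cursors c1@0 c2@0 c3@0, authorship 
After op 5 (move_right): buffer="" (len 0), cursors c1@0 c2@0 c3@0, authorship 
After op 6 (move_right): buffer="" (len 0), cursors c1@0 c2@0 c3@0, authorship 

Answer: 0 0 0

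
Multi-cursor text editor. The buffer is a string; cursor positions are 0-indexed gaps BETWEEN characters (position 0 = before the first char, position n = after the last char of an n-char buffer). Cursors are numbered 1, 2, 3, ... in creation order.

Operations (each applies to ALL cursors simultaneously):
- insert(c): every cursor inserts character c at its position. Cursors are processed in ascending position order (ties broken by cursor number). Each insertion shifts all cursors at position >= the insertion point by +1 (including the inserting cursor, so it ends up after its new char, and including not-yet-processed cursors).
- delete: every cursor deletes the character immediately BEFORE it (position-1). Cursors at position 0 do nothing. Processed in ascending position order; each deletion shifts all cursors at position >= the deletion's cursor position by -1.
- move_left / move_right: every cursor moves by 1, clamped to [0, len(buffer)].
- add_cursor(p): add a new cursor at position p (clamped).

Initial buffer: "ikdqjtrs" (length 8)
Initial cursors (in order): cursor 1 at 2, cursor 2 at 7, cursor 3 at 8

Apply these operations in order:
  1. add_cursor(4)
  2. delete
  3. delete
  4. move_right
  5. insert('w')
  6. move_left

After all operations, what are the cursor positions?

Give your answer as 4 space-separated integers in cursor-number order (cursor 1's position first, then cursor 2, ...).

Answer: 3 3 3 3

Derivation:
After op 1 (add_cursor(4)): buffer="ikdqjtrs" (len 8), cursors c1@2 c4@4 c2@7 c3@8, authorship ........
After op 2 (delete): buffer="idjt" (len 4), cursors c1@1 c4@2 c2@4 c3@4, authorship ....
After op 3 (delete): buffer="" (len 0), cursors c1@0 c2@0 c3@0 c4@0, authorship 
After op 4 (move_right): buffer="" (len 0), cursors c1@0 c2@0 c3@0 c4@0, authorship 
After op 5 (insert('w')): buffer="wwww" (len 4), cursors c1@4 c2@4 c3@4 c4@4, authorship 1234
After op 6 (move_left): buffer="wwww" (len 4), cursors c1@3 c2@3 c3@3 c4@3, authorship 1234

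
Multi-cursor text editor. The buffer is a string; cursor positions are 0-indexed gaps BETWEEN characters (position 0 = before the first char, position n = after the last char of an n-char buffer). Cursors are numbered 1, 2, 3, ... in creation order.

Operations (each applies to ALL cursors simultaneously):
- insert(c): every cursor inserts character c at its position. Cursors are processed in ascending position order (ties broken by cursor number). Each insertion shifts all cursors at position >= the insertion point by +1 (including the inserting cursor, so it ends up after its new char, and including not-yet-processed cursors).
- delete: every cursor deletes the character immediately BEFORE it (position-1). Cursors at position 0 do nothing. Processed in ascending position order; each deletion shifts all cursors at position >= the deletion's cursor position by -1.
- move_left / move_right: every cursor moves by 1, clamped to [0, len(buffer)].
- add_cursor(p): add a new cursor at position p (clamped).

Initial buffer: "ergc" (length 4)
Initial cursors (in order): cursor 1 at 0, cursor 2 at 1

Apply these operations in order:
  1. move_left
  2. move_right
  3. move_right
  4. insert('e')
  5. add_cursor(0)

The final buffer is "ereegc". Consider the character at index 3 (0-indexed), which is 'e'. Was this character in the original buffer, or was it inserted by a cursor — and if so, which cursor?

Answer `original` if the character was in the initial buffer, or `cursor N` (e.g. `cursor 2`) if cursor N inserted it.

Answer: cursor 2

Derivation:
After op 1 (move_left): buffer="ergc" (len 4), cursors c1@0 c2@0, authorship ....
After op 2 (move_right): buffer="ergc" (len 4), cursors c1@1 c2@1, authorship ....
After op 3 (move_right): buffer="ergc" (len 4), cursors c1@2 c2@2, authorship ....
After op 4 (insert('e')): buffer="ereegc" (len 6), cursors c1@4 c2@4, authorship ..12..
After op 5 (add_cursor(0)): buffer="ereegc" (len 6), cursors c3@0 c1@4 c2@4, authorship ..12..
Authorship (.=original, N=cursor N): . . 1 2 . .
Index 3: author = 2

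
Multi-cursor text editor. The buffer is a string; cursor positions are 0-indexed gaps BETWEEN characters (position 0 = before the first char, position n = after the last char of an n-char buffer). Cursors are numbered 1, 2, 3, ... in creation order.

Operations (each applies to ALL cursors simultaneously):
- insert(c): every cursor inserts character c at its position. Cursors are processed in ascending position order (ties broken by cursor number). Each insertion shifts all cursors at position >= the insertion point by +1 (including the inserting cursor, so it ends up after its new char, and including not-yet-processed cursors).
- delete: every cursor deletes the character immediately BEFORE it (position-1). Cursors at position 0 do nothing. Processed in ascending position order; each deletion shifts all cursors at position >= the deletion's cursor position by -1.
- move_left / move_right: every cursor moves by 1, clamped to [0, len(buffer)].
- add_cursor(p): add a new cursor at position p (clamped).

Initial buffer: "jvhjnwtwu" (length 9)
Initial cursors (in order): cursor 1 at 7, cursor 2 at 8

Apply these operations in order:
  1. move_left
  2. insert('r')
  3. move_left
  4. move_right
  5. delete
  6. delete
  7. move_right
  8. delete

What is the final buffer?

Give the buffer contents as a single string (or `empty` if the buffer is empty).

After op 1 (move_left): buffer="jvhjnwtwu" (len 9), cursors c1@6 c2@7, authorship .........
After op 2 (insert('r')): buffer="jvhjnwrtrwu" (len 11), cursors c1@7 c2@9, authorship ......1.2..
After op 3 (move_left): buffer="jvhjnwrtrwu" (len 11), cursors c1@6 c2@8, authorship ......1.2..
After op 4 (move_right): buffer="jvhjnwrtrwu" (len 11), cursors c1@7 c2@9, authorship ......1.2..
After op 5 (delete): buffer="jvhjnwtwu" (len 9), cursors c1@6 c2@7, authorship .........
After op 6 (delete): buffer="jvhjnwu" (len 7), cursors c1@5 c2@5, authorship .......
After op 7 (move_right): buffer="jvhjnwu" (len 7), cursors c1@6 c2@6, authorship .......
After op 8 (delete): buffer="jvhju" (len 5), cursors c1@4 c2@4, authorship .....

Answer: jvhju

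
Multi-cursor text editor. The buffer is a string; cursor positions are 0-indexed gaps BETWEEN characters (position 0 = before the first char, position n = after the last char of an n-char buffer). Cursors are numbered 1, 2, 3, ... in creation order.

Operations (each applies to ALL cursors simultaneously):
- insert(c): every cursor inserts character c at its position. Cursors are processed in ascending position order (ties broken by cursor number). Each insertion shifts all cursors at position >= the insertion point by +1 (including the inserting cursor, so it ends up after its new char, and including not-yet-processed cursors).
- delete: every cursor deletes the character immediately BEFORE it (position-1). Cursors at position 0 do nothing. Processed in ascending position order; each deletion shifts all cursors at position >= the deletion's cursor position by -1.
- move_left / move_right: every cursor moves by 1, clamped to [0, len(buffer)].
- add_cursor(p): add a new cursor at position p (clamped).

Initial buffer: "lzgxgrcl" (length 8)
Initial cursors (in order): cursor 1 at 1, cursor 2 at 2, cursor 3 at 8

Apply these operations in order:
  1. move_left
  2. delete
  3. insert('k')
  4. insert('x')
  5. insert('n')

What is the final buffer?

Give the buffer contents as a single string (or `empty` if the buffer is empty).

After op 1 (move_left): buffer="lzgxgrcl" (len 8), cursors c1@0 c2@1 c3@7, authorship ........
After op 2 (delete): buffer="zgxgrl" (len 6), cursors c1@0 c2@0 c3@5, authorship ......
After op 3 (insert('k')): buffer="kkzgxgrkl" (len 9), cursors c1@2 c2@2 c3@8, authorship 12.....3.
After op 4 (insert('x')): buffer="kkxxzgxgrkxl" (len 12), cursors c1@4 c2@4 c3@11, authorship 1212.....33.
After op 5 (insert('n')): buffer="kkxxnnzgxgrkxnl" (len 15), cursors c1@6 c2@6 c3@14, authorship 121212.....333.

Answer: kkxxnnzgxgrkxnl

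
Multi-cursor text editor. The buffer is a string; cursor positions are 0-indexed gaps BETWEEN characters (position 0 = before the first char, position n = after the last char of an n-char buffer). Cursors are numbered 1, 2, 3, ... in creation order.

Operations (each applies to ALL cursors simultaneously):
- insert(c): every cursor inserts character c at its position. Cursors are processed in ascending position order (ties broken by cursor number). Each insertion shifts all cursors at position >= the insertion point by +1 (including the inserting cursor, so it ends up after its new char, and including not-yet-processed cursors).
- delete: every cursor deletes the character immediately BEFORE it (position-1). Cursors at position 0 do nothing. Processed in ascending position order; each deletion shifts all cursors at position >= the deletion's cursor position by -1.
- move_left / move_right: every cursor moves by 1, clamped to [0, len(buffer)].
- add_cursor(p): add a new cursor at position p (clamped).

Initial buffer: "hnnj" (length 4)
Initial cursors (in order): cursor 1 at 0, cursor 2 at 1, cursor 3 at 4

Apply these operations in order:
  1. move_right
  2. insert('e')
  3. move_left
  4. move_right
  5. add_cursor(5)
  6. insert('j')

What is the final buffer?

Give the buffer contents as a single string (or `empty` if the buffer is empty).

Answer: hejnejnjjej

Derivation:
After op 1 (move_right): buffer="hnnj" (len 4), cursors c1@1 c2@2 c3@4, authorship ....
After op 2 (insert('e')): buffer="henenje" (len 7), cursors c1@2 c2@4 c3@7, authorship .1.2..3
After op 3 (move_left): buffer="henenje" (len 7), cursors c1@1 c2@3 c3@6, authorship .1.2..3
After op 4 (move_right): buffer="henenje" (len 7), cursors c1@2 c2@4 c3@7, authorship .1.2..3
After op 5 (add_cursor(5)): buffer="henenje" (len 7), cursors c1@2 c2@4 c4@5 c3@7, authorship .1.2..3
After op 6 (insert('j')): buffer="hejnejnjjej" (len 11), cursors c1@3 c2@6 c4@8 c3@11, authorship .11.22.4.33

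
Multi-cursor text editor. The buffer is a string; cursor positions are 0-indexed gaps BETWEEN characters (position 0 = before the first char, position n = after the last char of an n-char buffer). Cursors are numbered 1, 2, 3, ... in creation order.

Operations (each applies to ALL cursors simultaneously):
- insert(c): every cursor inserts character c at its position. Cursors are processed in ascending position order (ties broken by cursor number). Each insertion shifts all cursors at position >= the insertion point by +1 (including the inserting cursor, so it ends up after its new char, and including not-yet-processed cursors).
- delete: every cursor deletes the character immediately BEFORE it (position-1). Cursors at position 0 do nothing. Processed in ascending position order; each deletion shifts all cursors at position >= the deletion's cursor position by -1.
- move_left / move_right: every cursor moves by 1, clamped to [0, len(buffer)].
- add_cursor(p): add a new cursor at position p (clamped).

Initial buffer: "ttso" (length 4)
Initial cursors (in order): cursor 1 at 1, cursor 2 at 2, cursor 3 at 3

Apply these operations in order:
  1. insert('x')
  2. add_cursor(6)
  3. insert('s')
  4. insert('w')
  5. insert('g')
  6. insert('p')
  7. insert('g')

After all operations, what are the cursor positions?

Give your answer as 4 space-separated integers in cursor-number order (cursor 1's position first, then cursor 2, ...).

After op 1 (insert('x')): buffer="txtxsxo" (len 7), cursors c1@2 c2@4 c3@6, authorship .1.2.3.
After op 2 (add_cursor(6)): buffer="txtxsxo" (len 7), cursors c1@2 c2@4 c3@6 c4@6, authorship .1.2.3.
After op 3 (insert('s')): buffer="txstxssxsso" (len 11), cursors c1@3 c2@6 c3@10 c4@10, authorship .11.22.334.
After op 4 (insert('w')): buffer="txswtxswsxsswwo" (len 15), cursors c1@4 c2@8 c3@14 c4@14, authorship .111.222.33434.
After op 5 (insert('g')): buffer="txswgtxswgsxsswwggo" (len 19), cursors c1@5 c2@10 c3@18 c4@18, authorship .1111.2222.3343434.
After op 6 (insert('p')): buffer="txswgptxswgpsxsswwggppo" (len 23), cursors c1@6 c2@12 c3@22 c4@22, authorship .11111.22222.334343434.
After op 7 (insert('g')): buffer="txswgpgtxswgpgsxsswwggppggo" (len 27), cursors c1@7 c2@14 c3@26 c4@26, authorship .111111.222222.33434343434.

Answer: 7 14 26 26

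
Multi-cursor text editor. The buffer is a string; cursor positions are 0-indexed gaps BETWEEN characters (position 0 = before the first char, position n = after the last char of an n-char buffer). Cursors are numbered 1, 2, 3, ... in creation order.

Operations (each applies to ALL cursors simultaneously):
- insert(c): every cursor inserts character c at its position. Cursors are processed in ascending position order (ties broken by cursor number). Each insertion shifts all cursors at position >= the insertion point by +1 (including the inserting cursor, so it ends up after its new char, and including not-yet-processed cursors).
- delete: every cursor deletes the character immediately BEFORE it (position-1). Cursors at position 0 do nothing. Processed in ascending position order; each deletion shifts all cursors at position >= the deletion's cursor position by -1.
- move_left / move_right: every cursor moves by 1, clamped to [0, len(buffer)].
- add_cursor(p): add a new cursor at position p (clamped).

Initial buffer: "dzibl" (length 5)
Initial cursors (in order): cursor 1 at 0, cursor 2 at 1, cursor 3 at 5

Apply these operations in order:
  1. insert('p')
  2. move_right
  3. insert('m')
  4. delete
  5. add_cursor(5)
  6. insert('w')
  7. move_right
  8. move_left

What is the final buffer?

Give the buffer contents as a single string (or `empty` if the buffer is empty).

After op 1 (insert('p')): buffer="pdpziblp" (len 8), cursors c1@1 c2@3 c3@8, authorship 1.2....3
After op 2 (move_right): buffer="pdpziblp" (len 8), cursors c1@2 c2@4 c3@8, authorship 1.2....3
After op 3 (insert('m')): buffer="pdmpzmiblpm" (len 11), cursors c1@3 c2@6 c3@11, authorship 1.12.2...33
After op 4 (delete): buffer="pdpziblp" (len 8), cursors c1@2 c2@4 c3@8, authorship 1.2....3
After op 5 (add_cursor(5)): buffer="pdpziblp" (len 8), cursors c1@2 c2@4 c4@5 c3@8, authorship 1.2....3
After op 6 (insert('w')): buffer="pdwpzwiwblpw" (len 12), cursors c1@3 c2@6 c4@8 c3@12, authorship 1.12.2.4..33
After op 7 (move_right): buffer="pdwpzwiwblpw" (len 12), cursors c1@4 c2@7 c4@9 c3@12, authorship 1.12.2.4..33
After op 8 (move_left): buffer="pdwpzwiwblpw" (len 12), cursors c1@3 c2@6 c4@8 c3@11, authorship 1.12.2.4..33

Answer: pdwpzwiwblpw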